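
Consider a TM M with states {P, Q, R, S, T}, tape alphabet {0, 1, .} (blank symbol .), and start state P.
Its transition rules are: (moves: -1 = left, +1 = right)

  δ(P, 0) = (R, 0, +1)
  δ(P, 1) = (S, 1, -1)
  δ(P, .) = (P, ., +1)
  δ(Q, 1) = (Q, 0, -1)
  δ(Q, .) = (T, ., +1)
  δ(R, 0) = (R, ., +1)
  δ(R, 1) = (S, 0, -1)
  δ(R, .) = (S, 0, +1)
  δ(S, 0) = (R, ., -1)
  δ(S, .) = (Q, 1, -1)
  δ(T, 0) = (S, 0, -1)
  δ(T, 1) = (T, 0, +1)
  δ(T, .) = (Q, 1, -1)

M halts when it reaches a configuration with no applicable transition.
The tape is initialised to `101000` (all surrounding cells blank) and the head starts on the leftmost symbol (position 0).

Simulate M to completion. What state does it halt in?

state=P head=0 tape=..[1]01000   (P,1)→(S,1,-1)
state=S head=-1 tape=.[.]101000   (S,.)→(Q,1,-1)
state=Q head=-2 tape=[.]1101000   (Q,.)→(T,.,+1)
state=T head=-1 tape=.[1]101000   (T,1)→(T,0,+1)
state=T head=0 tape=.0[1]01000   (T,1)→(T,0,+1)
state=T head=1 tape=.00[0]1000   (T,0)→(S,0,-1)
state=S head=0 tape=.0[0]01000   (S,0)→(R,.,-1)
state=R head=-1 tape=.[0].01000   (R,0)→(R,.,+1)
state=R head=0 tape=..[.]01000   (R,.)→(S,0,+1)
state=S head=1 tape=..0[0]1000   (S,0)→(R,.,-1)
state=R head=0 tape=..[0].1000   (R,0)→(R,.,+1)
state=R head=1 tape=...[.]1000   (R,.)→(S,0,+1)
state=S head=2 tape=...0[1]000
No transition is defined for (S, 1); M halts in state S.

S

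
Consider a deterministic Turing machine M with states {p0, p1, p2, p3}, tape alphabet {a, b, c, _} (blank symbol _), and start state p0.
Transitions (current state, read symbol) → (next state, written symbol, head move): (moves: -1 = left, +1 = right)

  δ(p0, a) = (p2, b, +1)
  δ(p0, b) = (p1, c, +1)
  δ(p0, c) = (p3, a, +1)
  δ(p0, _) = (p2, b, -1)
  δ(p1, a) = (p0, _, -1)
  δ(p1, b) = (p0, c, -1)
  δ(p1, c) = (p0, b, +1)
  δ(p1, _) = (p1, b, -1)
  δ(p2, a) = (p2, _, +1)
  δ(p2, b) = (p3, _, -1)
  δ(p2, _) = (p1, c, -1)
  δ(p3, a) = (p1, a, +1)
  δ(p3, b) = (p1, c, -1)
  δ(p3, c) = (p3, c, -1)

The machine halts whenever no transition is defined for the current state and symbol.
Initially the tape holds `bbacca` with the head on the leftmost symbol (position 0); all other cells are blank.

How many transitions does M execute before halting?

state=p0 head=0 tape=[b]bacca   (p0,b)→(p1,c,+1)
state=p1 head=1 tape=c[b]acca   (p1,b)→(p0,c,-1)
state=p0 head=0 tape=[c]cacca   (p0,c)→(p3,a,+1)
state=p3 head=1 tape=a[c]acca   (p3,c)→(p3,c,-1)
state=p3 head=0 tape=[a]cacca   (p3,a)→(p1,a,+1)
state=p1 head=1 tape=a[c]acca   (p1,c)→(p0,b,+1)
state=p0 head=2 tape=ab[a]cca   (p0,a)→(p2,b,+1)
state=p2 head=3 tape=abb[c]ca
M halts after 7 transitions.

7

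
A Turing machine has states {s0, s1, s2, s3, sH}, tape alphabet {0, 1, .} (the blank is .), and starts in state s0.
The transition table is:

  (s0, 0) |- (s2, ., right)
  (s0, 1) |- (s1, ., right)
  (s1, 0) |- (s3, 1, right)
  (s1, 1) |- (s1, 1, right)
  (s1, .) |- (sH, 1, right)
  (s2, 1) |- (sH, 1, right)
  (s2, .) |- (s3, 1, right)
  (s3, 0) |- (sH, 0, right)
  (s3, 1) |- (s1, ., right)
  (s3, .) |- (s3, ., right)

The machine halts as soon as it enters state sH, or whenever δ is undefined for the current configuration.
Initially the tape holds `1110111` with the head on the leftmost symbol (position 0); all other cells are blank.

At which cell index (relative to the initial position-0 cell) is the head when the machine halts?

8

s0 | [1]110111..   read 1 → write ., move right, go to s1
s1 | .[1]10111..   read 1 → write 1, move right, go to s1
s1 | .1[1]0111..   read 1 → write 1, move right, go to s1
s1 | .11[0]111..   read 0 → write 1, move right, go to s3
s3 | .111[1]11..   read 1 → write ., move right, go to s1
s1 | .111.[1]1..   read 1 → write 1, move right, go to s1
s1 | .111.1[1]..   read 1 → write 1, move right, go to s1
s1 | .111.11[.].   read . → write 1, move right, go to sH
sH | .111.111[.]
At halt the head is at cell 8.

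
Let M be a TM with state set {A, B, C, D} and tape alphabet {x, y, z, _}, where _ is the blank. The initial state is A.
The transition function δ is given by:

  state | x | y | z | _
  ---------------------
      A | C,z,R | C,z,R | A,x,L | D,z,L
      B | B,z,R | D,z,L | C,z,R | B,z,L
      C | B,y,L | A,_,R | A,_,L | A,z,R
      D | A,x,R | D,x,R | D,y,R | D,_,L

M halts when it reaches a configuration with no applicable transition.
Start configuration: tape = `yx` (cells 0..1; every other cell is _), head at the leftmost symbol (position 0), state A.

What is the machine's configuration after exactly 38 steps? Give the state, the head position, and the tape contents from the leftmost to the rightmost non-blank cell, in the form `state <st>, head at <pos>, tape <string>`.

state D, head at 2, tape yyxzz

A | [y]x___   read y → write z, move R, go to C
C | z[x]___   read x → write y, move L, go to B
B | [z]y___   read z → write z, move R, go to C
C | z[y]___   read y → write _, move R, go to A
A | z_[_]__   read _ → write z, move L, go to D
D | z[_]z__   read _ → write _, move L, go to D
D | [z]_z__   read z → write y, move R, go to D
D | y[_]z__   read _ → write _, move L, go to D
D | [y]_z__   read y → write x, move R, go to D
D | x[_]z__   read _ → write _, move L, go to D
D | [x]_z__   read x → write x, move R, go to A
A | x[_]z__   read _ → write z, move L, go to D
D | [x]zz__   read x → write x, move R, go to A
A | x[z]z__   read z → write x, move L, go to A
A | [x]xz__   read x → write z, move R, go to C
C | z[x]z__   read x → write y, move L, go to B
B | [z]yz__   read z → write z, move R, go to C
C | z[y]z__   read y → write _, move R, go to A
A | z_[z]__   read z → write x, move L, go to A
A | z[_]x__   read _ → write z, move L, go to D
D | [z]zx__   read z → write y, move R, go to D
D | y[z]x__   read z → write y, move R, go to D
D | yy[x]__   read x → write x, move R, go to A
A | yyx[_]_   read _ → write z, move L, go to D
D | yy[x]z_   read x → write x, move R, go to A
A | yyx[z]_   read z → write x, move L, go to A
A | yy[x]x_   read x → write z, move R, go to C
C | yyz[x]_   read x → write y, move L, go to B
B | yy[z]y_   read z → write z, move R, go to C
C | yyz[y]_   read y → write _, move R, go to A
A | yyz_[_]   read _ → write z, move L, go to D
D | yyz[_]z   read _ → write _, move L, go to D
D | yy[z]_z   read z → write y, move R, go to D
D | yyy[_]z   read _ → write _, move L, go to D
D | yy[y]_z   read y → write x, move R, go to D
D | yyx[_]z   read _ → write _, move L, go to D
D | yy[x]_z   read x → write x, move R, go to A
A | yyx[_]z   read _ → write z, move L, go to D
D | yy[x]zz
After 38 steps: state D, head at 2, tape yyxzz.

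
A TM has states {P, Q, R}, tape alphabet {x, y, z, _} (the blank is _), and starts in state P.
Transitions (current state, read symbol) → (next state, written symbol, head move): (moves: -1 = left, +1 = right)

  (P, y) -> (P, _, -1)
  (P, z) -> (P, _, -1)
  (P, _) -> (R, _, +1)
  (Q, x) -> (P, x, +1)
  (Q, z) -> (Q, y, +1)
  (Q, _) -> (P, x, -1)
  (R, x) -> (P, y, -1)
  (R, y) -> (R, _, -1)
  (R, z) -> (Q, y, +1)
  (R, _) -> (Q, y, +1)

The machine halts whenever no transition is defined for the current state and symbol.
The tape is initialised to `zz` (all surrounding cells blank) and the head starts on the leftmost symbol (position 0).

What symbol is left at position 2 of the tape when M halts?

P | _[z]z_   read z → write _, move -1, go to P
P | [_]_z_   read _ → write _, move +1, go to R
R | _[_]z_   read _ → write y, move +1, go to Q
Q | _y[z]_   read z → write y, move +1, go to Q
Q | _yy[_]   read _ → write x, move -1, go to P
P | _y[y]x   read y → write _, move -1, go to P
P | _[y]_x   read y → write _, move -1, go to P
P | [_]__x   read _ → write _, move +1, go to R
R | _[_]_x   read _ → write y, move +1, go to Q
Q | _y[_]x   read _ → write x, move -1, go to P
P | _[y]xx   read y → write _, move -1, go to P
P | [_]_xx   read _ → write _, move +1, go to R
R | _[_]xx   read _ → write y, move +1, go to Q
Q | _y[x]x   read x → write x, move +1, go to P
P | _yx[x]
Cell 2 holds x when M halts.

x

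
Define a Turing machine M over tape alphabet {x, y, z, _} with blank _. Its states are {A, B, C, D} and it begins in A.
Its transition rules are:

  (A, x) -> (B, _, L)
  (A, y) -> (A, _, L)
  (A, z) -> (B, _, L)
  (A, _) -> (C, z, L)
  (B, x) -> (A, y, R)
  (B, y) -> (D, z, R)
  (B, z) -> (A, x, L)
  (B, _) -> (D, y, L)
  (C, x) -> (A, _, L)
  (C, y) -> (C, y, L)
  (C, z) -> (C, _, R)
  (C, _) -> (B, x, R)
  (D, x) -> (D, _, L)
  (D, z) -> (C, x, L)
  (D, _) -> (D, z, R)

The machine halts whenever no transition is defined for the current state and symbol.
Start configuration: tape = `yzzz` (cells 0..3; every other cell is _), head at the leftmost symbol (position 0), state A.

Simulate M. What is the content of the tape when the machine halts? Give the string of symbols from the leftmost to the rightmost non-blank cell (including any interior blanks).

state=A head=0 tape=____[y]zzz   (A,y)→(A,_,L)
state=A head=-1 tape=___[_]_zzz   (A,_)→(C,z,L)
state=C head=-2 tape=__[_]z_zzz   (C,_)→(B,x,R)
state=B head=-1 tape=__x[z]_zzz   (B,z)→(A,x,L)
state=A head=-2 tape=__[x]x_zzz   (A,x)→(B,_,L)
state=B head=-3 tape=_[_]_x_zzz   (B,_)→(D,y,L)
state=D head=-4 tape=[_]y_x_zzz   (D,_)→(D,z,R)
state=D head=-3 tape=z[y]_x_zzz
The non-blank tape span at halt is zy_x_zzz.

zy_x_zzz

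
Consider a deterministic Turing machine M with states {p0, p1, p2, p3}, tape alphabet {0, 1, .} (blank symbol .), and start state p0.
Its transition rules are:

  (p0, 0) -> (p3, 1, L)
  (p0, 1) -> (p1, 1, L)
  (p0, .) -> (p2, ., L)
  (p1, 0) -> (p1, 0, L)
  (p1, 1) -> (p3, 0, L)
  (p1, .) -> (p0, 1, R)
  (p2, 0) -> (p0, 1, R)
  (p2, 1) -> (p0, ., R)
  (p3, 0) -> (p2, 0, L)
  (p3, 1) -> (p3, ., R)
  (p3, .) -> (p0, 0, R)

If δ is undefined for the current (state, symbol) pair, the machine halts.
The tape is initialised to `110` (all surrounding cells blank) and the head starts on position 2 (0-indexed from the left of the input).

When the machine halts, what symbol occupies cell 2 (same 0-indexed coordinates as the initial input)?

.

p0 | 11[0]..   read 0 → write 1, move L, go to p3
p3 | 1[1]1..   read 1 → write ., move R, go to p3
p3 | 1.[1]..   read 1 → write ., move R, go to p3
p3 | 1..[.].   read . → write 0, move R, go to p0
p0 | 1..0[.]   read . → write ., move L, go to p2
p2 | 1..[0].   read 0 → write 1, move R, go to p0
p0 | 1..1[.]   read . → write ., move L, go to p2
p2 | 1..[1].   read 1 → write ., move R, go to p0
p0 | 1...[.]   read . → write ., move L, go to p2
p2 | 1..[.].
Cell 2 holds . when M halts.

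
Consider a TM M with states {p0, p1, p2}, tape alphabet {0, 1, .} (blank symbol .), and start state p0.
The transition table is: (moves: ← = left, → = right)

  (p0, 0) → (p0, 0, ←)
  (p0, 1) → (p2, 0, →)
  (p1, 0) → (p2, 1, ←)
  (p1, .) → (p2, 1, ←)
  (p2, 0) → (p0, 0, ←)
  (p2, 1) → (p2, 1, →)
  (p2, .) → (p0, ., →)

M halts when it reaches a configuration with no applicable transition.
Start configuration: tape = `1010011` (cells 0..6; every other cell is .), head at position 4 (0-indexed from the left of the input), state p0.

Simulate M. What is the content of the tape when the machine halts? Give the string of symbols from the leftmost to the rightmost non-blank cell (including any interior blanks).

0000011

state=p0 head=4 tape=.1010[0]11   (p0,0)→(p0,0,←)
state=p0 head=3 tape=.101[0]011   (p0,0)→(p0,0,←)
state=p0 head=2 tape=.10[1]0011   (p0,1)→(p2,0,→)
state=p2 head=3 tape=.100[0]011   (p2,0)→(p0,0,←)
state=p0 head=2 tape=.10[0]0011   (p0,0)→(p0,0,←)
state=p0 head=1 tape=.1[0]00011   (p0,0)→(p0,0,←)
state=p0 head=0 tape=.[1]000011   (p0,1)→(p2,0,→)
state=p2 head=1 tape=.0[0]00011   (p2,0)→(p0,0,←)
state=p0 head=0 tape=.[0]000011   (p0,0)→(p0,0,←)
state=p0 head=-1 tape=[.]0000011
The non-blank tape span at halt is 0000011.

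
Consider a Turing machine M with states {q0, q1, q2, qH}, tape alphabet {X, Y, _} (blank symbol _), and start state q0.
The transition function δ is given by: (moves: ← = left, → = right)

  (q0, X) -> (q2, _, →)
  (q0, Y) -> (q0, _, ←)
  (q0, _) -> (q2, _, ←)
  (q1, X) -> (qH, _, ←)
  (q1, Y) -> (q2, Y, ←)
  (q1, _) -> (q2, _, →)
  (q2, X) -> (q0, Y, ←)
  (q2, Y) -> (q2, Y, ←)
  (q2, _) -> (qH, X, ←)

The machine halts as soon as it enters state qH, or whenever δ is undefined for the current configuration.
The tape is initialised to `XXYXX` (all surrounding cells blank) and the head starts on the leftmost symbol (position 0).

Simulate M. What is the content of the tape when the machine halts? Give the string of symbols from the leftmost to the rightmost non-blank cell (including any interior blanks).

X_YYXX

q0 | __[X]XYXX   read X → write _, move →, go to q2
q2 | ___[X]YXX   read X → write Y, move ←, go to q0
q0 | __[_]YYXX   read _ → write _, move ←, go to q2
q2 | _[_]_YYXX   read _ → write X, move ←, go to qH
qH | [_]X_YYXX
The non-blank tape span at halt is X_YYXX.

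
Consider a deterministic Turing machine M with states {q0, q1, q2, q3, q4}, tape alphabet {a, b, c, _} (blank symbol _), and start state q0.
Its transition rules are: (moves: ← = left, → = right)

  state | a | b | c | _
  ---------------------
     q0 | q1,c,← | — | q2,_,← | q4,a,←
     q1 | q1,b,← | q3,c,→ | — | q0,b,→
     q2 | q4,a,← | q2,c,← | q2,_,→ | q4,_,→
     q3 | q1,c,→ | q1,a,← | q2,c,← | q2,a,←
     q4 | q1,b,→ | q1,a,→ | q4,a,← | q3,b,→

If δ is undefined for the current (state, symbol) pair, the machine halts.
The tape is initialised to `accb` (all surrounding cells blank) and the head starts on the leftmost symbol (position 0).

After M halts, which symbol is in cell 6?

state=q0 head=0 tape=__[a]ccb___   (q0,a)→(q1,c,←)
state=q1 head=-1 tape=_[_]cccb___   (q1,_)→(q0,b,→)
state=q0 head=0 tape=_b[c]ccb___   (q0,c)→(q2,_,←)
state=q2 head=-1 tape=_[b]_ccb___   (q2,b)→(q2,c,←)
state=q2 head=-2 tape=[_]c_ccb___   (q2,_)→(q4,_,→)
state=q4 head=-1 tape=_[c]_ccb___   (q4,c)→(q4,a,←)
state=q4 head=-2 tape=[_]a_ccb___   (q4,_)→(q3,b,→)
state=q3 head=-1 tape=b[a]_ccb___   (q3,a)→(q1,c,→)
state=q1 head=0 tape=bc[_]ccb___   (q1,_)→(q0,b,→)
state=q0 head=1 tape=bcb[c]cb___   (q0,c)→(q2,_,←)
state=q2 head=0 tape=bc[b]_cb___   (q2,b)→(q2,c,←)
state=q2 head=-1 tape=b[c]c_cb___   (q2,c)→(q2,_,→)
state=q2 head=0 tape=b_[c]_cb___   (q2,c)→(q2,_,→)
state=q2 head=1 tape=b__[_]cb___   (q2,_)→(q4,_,→)
state=q4 head=2 tape=b___[c]b___   (q4,c)→(q4,a,←)
state=q4 head=1 tape=b__[_]ab___   (q4,_)→(q3,b,→)
state=q3 head=2 tape=b__b[a]b___   (q3,a)→(q1,c,→)
state=q1 head=3 tape=b__bc[b]___   (q1,b)→(q3,c,→)
state=q3 head=4 tape=b__bcc[_]__   (q3,_)→(q2,a,←)
state=q2 head=3 tape=b__bc[c]a__   (q2,c)→(q2,_,→)
state=q2 head=4 tape=b__bc_[a]__   (q2,a)→(q4,a,←)
state=q4 head=3 tape=b__bc[_]a__   (q4,_)→(q3,b,→)
state=q3 head=4 tape=b__bcb[a]__   (q3,a)→(q1,c,→)
state=q1 head=5 tape=b__bcbc[_]_   (q1,_)→(q0,b,→)
state=q0 head=6 tape=b__bcbcb[_]   (q0,_)→(q4,a,←)
state=q4 head=5 tape=b__bcbc[b]a   (q4,b)→(q1,a,→)
state=q1 head=6 tape=b__bcbca[a]   (q1,a)→(q1,b,←)
state=q1 head=5 tape=b__bcbc[a]b   (q1,a)→(q1,b,←)
state=q1 head=4 tape=b__bcb[c]bb
Cell 6 holds b when M halts.

b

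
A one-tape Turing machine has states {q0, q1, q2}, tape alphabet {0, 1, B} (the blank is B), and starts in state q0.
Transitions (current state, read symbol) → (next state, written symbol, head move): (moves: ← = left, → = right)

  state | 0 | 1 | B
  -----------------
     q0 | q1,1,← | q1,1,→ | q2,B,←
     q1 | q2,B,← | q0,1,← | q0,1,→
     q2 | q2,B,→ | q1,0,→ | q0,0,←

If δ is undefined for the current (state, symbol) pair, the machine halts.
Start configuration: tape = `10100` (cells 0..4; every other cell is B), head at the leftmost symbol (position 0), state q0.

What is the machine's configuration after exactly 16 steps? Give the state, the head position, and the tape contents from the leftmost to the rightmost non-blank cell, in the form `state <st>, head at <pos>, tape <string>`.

q0 | B[1]0100   read 1 → write 1, move →, go to q1
q1 | B1[0]100   read 0 → write B, move ←, go to q2
q2 | B[1]B100   read 1 → write 0, move →, go to q1
q1 | B0[B]100   read B → write 1, move →, go to q0
q0 | B01[1]00   read 1 → write 1, move →, go to q1
q1 | B011[0]0   read 0 → write B, move ←, go to q2
q2 | B01[1]B0   read 1 → write 0, move →, go to q1
q1 | B010[B]0   read B → write 1, move →, go to q0
q0 | B0101[0]   read 0 → write 1, move ←, go to q1
q1 | B010[1]1   read 1 → write 1, move ←, go to q0
q0 | B01[0]11   read 0 → write 1, move ←, go to q1
q1 | B0[1]111   read 1 → write 1, move ←, go to q0
q0 | B[0]1111   read 0 → write 1, move ←, go to q1
q1 | [B]11111   read B → write 1, move →, go to q0
q0 | 1[1]1111   read 1 → write 1, move →, go to q1
q1 | 11[1]111   read 1 → write 1, move ←, go to q0
q0 | 1[1]1111
After 16 steps: state q0, head at 0, tape 111111.

state q0, head at 0, tape 111111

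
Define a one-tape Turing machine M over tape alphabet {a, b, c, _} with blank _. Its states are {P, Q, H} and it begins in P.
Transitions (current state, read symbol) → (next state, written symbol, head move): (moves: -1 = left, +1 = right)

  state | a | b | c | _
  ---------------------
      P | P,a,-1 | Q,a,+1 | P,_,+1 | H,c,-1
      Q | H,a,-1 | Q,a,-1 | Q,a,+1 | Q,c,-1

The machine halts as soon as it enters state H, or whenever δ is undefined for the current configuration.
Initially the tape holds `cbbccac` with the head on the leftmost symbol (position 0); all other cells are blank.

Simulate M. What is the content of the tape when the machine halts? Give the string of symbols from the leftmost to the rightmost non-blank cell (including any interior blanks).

P | [c]bbccac   read c → write _, move +1, go to P
P | _[b]bccac   read b → write a, move +1, go to Q
Q | _a[b]ccac   read b → write a, move -1, go to Q
Q | _[a]accac   read a → write a, move -1, go to H
H | [_]aaccac
The non-blank tape span at halt is aaccac.

aaccac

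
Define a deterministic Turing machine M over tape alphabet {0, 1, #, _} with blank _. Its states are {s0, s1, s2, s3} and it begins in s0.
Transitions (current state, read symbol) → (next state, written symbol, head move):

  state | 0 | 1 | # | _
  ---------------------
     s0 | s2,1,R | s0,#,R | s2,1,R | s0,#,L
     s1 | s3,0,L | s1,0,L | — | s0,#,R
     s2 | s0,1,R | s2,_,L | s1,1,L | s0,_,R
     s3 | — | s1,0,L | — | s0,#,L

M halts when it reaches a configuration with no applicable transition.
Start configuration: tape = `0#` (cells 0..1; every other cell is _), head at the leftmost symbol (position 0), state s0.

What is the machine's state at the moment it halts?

s1

state=s0 head=0 tape=__[0]#   (s0,0)→(s2,1,R)
state=s2 head=1 tape=__1[#]   (s2,#)→(s1,1,L)
state=s1 head=0 tape=__[1]1   (s1,1)→(s1,0,L)
state=s1 head=-1 tape=_[_]01   (s1,_)→(s0,#,R)
state=s0 head=0 tape=_#[0]1   (s0,0)→(s2,1,R)
state=s2 head=1 tape=_#1[1]   (s2,1)→(s2,_,L)
state=s2 head=0 tape=_#[1]_   (s2,1)→(s2,_,L)
state=s2 head=-1 tape=_[#]__   (s2,#)→(s1,1,L)
state=s1 head=-2 tape=[_]1__   (s1,_)→(s0,#,R)
state=s0 head=-1 tape=#[1]__   (s0,1)→(s0,#,R)
state=s0 head=0 tape=##[_]_   (s0,_)→(s0,#,L)
state=s0 head=-1 tape=#[#]#_   (s0,#)→(s2,1,R)
state=s2 head=0 tape=#1[#]_   (s2,#)→(s1,1,L)
state=s1 head=-1 tape=#[1]1_   (s1,1)→(s1,0,L)
state=s1 head=-2 tape=[#]01_
No transition is defined for (s1, #); M halts in state s1.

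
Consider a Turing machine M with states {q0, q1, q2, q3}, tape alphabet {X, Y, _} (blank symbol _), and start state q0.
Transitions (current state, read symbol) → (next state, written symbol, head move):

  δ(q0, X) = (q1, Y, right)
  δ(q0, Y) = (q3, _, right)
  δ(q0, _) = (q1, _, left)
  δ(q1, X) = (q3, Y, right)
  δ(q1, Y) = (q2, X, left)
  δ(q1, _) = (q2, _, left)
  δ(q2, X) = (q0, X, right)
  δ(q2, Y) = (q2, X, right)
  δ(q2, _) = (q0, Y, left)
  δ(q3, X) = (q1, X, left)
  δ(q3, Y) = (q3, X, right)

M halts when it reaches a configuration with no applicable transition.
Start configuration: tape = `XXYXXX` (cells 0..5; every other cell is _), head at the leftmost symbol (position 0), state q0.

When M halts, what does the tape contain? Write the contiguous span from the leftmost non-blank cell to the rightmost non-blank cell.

YXXXXXY

state=q0 head=0 tape=[X]XYXXX__   (q0,X)→(q1,Y,right)
state=q1 head=1 tape=Y[X]YXXX__   (q1,X)→(q3,Y,right)
state=q3 head=2 tape=YY[Y]XXX__   (q3,Y)→(q3,X,right)
state=q3 head=3 tape=YYX[X]XX__   (q3,X)→(q1,X,left)
state=q1 head=2 tape=YY[X]XXX__   (q1,X)→(q3,Y,right)
state=q3 head=3 tape=YYY[X]XX__   (q3,X)→(q1,X,left)
state=q1 head=2 tape=YY[Y]XXX__   (q1,Y)→(q2,X,left)
state=q2 head=1 tape=Y[Y]XXXX__   (q2,Y)→(q2,X,right)
state=q2 head=2 tape=YX[X]XXX__   (q2,X)→(q0,X,right)
state=q0 head=3 tape=YXX[X]XX__   (q0,X)→(q1,Y,right)
state=q1 head=4 tape=YXXY[X]X__   (q1,X)→(q3,Y,right)
state=q3 head=5 tape=YXXYY[X]__   (q3,X)→(q1,X,left)
state=q1 head=4 tape=YXXY[Y]X__   (q1,Y)→(q2,X,left)
state=q2 head=3 tape=YXX[Y]XX__   (q2,Y)→(q2,X,right)
state=q2 head=4 tape=YXXX[X]X__   (q2,X)→(q0,X,right)
state=q0 head=5 tape=YXXXX[X]__   (q0,X)→(q1,Y,right)
state=q1 head=6 tape=YXXXXY[_]_   (q1,_)→(q2,_,left)
state=q2 head=5 tape=YXXXX[Y]__   (q2,Y)→(q2,X,right)
state=q2 head=6 tape=YXXXXX[_]_   (q2,_)→(q0,Y,left)
state=q0 head=5 tape=YXXXX[X]Y_   (q0,X)→(q1,Y,right)
state=q1 head=6 tape=YXXXXY[Y]_   (q1,Y)→(q2,X,left)
state=q2 head=5 tape=YXXXX[Y]X_   (q2,Y)→(q2,X,right)
state=q2 head=6 tape=YXXXXX[X]_   (q2,X)→(q0,X,right)
state=q0 head=7 tape=YXXXXXX[_]   (q0,_)→(q1,_,left)
state=q1 head=6 tape=YXXXXX[X]_   (q1,X)→(q3,Y,right)
state=q3 head=7 tape=YXXXXXY[_]
The non-blank tape span at halt is YXXXXXY.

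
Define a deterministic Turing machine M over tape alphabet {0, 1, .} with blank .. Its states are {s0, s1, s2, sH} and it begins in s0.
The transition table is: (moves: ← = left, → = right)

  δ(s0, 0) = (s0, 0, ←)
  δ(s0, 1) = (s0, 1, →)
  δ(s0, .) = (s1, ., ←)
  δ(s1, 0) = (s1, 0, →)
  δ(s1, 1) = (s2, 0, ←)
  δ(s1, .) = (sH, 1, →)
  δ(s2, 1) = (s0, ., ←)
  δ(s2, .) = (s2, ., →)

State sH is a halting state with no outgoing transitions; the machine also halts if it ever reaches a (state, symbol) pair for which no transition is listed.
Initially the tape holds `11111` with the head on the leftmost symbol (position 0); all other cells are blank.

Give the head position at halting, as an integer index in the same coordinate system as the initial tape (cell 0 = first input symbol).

state=s0 head=0 tape=.[1]1111.   (s0,1)→(s0,1,→)
state=s0 head=1 tape=.1[1]111.   (s0,1)→(s0,1,→)
state=s0 head=2 tape=.11[1]11.   (s0,1)→(s0,1,→)
state=s0 head=3 tape=.111[1]1.   (s0,1)→(s0,1,→)
state=s0 head=4 tape=.1111[1].   (s0,1)→(s0,1,→)
state=s0 head=5 tape=.11111[.]   (s0,.)→(s1,.,←)
state=s1 head=4 tape=.1111[1].   (s1,1)→(s2,0,←)
state=s2 head=3 tape=.111[1]0.   (s2,1)→(s0,.,←)
state=s0 head=2 tape=.11[1].0.   (s0,1)→(s0,1,→)
state=s0 head=3 tape=.111[.]0.   (s0,.)→(s1,.,←)
state=s1 head=2 tape=.11[1].0.   (s1,1)→(s2,0,←)
state=s2 head=1 tape=.1[1]0.0.   (s2,1)→(s0,.,←)
state=s0 head=0 tape=.[1].0.0.   (s0,1)→(s0,1,→)
state=s0 head=1 tape=.1[.]0.0.   (s0,.)→(s1,.,←)
state=s1 head=0 tape=.[1].0.0.   (s1,1)→(s2,0,←)
state=s2 head=-1 tape=[.]0.0.0.   (s2,.)→(s2,.,→)
state=s2 head=0 tape=.[0].0.0.
At halt the head is at cell 0.

0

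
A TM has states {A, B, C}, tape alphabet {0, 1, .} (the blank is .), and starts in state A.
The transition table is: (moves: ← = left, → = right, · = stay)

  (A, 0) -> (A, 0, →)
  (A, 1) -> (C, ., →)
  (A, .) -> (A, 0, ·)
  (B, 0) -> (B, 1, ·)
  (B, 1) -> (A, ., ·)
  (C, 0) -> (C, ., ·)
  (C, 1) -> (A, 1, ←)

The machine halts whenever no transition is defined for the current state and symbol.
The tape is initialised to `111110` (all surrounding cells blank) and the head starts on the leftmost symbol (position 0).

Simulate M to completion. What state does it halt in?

C

A | [1]11110   read 1 → write ., move →, go to C
C | .[1]1110   read 1 → write 1, move ←, go to A
A | [.]11110   read . → write 0, move ·, go to A
A | [0]11110   read 0 → write 0, move →, go to A
A | 0[1]1110   read 1 → write ., move →, go to C
C | 0.[1]110   read 1 → write 1, move ←, go to A
A | 0[.]1110   read . → write 0, move ·, go to A
A | 0[0]1110   read 0 → write 0, move →, go to A
A | 00[1]110   read 1 → write ., move →, go to C
C | 00.[1]10   read 1 → write 1, move ←, go to A
A | 00[.]110   read . → write 0, move ·, go to A
A | 00[0]110   read 0 → write 0, move →, go to A
A | 000[1]10   read 1 → write ., move →, go to C
C | 000.[1]0   read 1 → write 1, move ←, go to A
A | 000[.]10   read . → write 0, move ·, go to A
A | 000[0]10   read 0 → write 0, move →, go to A
A | 0000[1]0   read 1 → write ., move →, go to C
C | 0000.[0]   read 0 → write ., move ·, go to C
C | 0000.[.]
No transition is defined for (C, .); M halts in state C.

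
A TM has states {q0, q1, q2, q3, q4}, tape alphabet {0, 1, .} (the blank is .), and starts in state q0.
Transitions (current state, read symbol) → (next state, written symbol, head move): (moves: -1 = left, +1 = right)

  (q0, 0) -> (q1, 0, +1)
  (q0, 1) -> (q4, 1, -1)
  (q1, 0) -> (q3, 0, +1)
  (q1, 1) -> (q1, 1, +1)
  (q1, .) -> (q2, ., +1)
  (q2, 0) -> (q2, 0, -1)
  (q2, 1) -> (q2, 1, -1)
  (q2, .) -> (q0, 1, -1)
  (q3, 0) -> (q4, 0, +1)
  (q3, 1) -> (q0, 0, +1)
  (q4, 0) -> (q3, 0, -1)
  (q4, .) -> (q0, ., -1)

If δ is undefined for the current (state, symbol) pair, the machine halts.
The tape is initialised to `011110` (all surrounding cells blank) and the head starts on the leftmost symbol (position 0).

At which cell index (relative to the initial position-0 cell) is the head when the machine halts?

6

q0 | [0]11110.   read 0 → write 0, move +1, go to q1
q1 | 0[1]1110.   read 1 → write 1, move +1, go to q1
q1 | 01[1]110.   read 1 → write 1, move +1, go to q1
q1 | 011[1]10.   read 1 → write 1, move +1, go to q1
q1 | 0111[1]0.   read 1 → write 1, move +1, go to q1
q1 | 01111[0].   read 0 → write 0, move +1, go to q3
q3 | 011110[.]
At halt the head is at cell 6.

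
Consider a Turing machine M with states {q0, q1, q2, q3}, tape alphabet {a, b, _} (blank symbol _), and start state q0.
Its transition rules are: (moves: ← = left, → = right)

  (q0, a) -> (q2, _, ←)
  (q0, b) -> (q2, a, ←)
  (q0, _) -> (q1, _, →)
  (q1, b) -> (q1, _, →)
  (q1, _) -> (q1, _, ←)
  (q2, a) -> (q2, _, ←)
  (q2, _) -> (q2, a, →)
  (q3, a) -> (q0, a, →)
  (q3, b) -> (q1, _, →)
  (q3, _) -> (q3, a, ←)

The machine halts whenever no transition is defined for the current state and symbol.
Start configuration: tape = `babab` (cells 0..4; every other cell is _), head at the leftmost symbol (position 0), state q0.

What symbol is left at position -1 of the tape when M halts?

a

q0 | ___[b]abab   read b → write a, move ←, go to q2
q2 | __[_]aabab   read _ → write a, move →, go to q2
q2 | __a[a]abab   read a → write _, move ←, go to q2
q2 | __[a]_abab   read a → write _, move ←, go to q2
q2 | _[_]__abab   read _ → write a, move →, go to q2
q2 | _a[_]_abab   read _ → write a, move →, go to q2
q2 | _aa[_]abab   read _ → write a, move →, go to q2
q2 | _aaa[a]bab   read a → write _, move ←, go to q2
q2 | _aa[a]_bab   read a → write _, move ←, go to q2
q2 | _a[a]__bab   read a → write _, move ←, go to q2
q2 | _[a]___bab   read a → write _, move ←, go to q2
q2 | [_]____bab   read _ → write a, move →, go to q2
q2 | a[_]___bab   read _ → write a, move →, go to q2
q2 | aa[_]__bab   read _ → write a, move →, go to q2
q2 | aaa[_]_bab   read _ → write a, move →, go to q2
q2 | aaaa[_]bab   read _ → write a, move →, go to q2
q2 | aaaaa[b]ab
Cell -1 holds a when M halts.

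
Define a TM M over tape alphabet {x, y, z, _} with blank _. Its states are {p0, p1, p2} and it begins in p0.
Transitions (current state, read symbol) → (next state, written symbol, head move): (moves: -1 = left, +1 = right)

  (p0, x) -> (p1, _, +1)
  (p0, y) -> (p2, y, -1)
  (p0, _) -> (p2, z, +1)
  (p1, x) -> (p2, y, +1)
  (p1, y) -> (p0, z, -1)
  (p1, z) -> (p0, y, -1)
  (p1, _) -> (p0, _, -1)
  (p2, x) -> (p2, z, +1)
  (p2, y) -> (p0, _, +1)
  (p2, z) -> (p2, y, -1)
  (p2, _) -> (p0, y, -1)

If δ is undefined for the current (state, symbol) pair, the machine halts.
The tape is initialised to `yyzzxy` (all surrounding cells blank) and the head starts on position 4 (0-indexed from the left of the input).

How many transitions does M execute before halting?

16

state=p0 head=4 tape=__yyzz[x]y   (p0,x)→(p1,_,+1)
state=p1 head=5 tape=__yyzz_[y]   (p1,y)→(p0,z,-1)
state=p0 head=4 tape=__yyzz[_]z   (p0,_)→(p2,z,+1)
state=p2 head=5 tape=__yyzzz[z]   (p2,z)→(p2,y,-1)
state=p2 head=4 tape=__yyzz[z]y   (p2,z)→(p2,y,-1)
state=p2 head=3 tape=__yyz[z]yy   (p2,z)→(p2,y,-1)
state=p2 head=2 tape=__yy[z]yyy   (p2,z)→(p2,y,-1)
state=p2 head=1 tape=__y[y]yyyy   (p2,y)→(p0,_,+1)
state=p0 head=2 tape=__y_[y]yyy   (p0,y)→(p2,y,-1)
state=p2 head=1 tape=__y[_]yyyy   (p2,_)→(p0,y,-1)
state=p0 head=0 tape=__[y]yyyyy   (p0,y)→(p2,y,-1)
state=p2 head=-1 tape=_[_]yyyyyy   (p2,_)→(p0,y,-1)
state=p0 head=-2 tape=[_]yyyyyyy   (p0,_)→(p2,z,+1)
state=p2 head=-1 tape=z[y]yyyyyy   (p2,y)→(p0,_,+1)
state=p0 head=0 tape=z_[y]yyyyy   (p0,y)→(p2,y,-1)
state=p2 head=-1 tape=z[_]yyyyyy   (p2,_)→(p0,y,-1)
state=p0 head=-2 tape=[z]yyyyyyy
M halts after 16 transitions.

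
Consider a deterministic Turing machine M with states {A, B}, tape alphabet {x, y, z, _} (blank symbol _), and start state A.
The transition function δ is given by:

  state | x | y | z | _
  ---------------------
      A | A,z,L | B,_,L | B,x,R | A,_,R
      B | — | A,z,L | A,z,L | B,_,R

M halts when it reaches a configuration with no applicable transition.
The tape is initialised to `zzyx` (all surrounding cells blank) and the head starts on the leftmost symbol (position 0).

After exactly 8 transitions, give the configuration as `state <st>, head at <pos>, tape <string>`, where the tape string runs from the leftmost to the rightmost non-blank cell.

A | _[z]zyx   read z → write x, move R, go to B
B | _x[z]yx   read z → write z, move L, go to A
A | _[x]zyx   read x → write z, move L, go to A
A | [_]zzyx   read _ → write _, move R, go to A
A | _[z]zyx   read z → write x, move R, go to B
B | _x[z]yx   read z → write z, move L, go to A
A | _[x]zyx   read x → write z, move L, go to A
A | [_]zzyx   read _ → write _, move R, go to A
A | _[z]zyx
After 8 steps: state A, head at 0, tape zzyx.

state A, head at 0, tape zzyx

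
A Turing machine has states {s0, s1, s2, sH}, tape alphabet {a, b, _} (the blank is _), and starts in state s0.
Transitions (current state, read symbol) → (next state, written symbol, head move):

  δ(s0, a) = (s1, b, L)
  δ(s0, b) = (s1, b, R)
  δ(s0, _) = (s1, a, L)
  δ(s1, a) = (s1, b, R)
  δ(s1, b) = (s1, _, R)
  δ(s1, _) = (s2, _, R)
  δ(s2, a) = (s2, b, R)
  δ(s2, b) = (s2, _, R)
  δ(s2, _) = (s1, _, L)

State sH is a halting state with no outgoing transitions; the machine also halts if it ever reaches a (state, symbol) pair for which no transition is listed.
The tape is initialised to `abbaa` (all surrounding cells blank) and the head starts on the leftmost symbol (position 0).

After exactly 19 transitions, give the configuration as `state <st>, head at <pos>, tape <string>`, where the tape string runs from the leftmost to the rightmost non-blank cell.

state s1, head at 5, tape b

s0 | _[a]bbaa__   read a → write b, move L, go to s1
s1 | [_]bbbaa__   read _ → write _, move R, go to s2
s2 | _[b]bbaa__   read b → write _, move R, go to s2
s2 | __[b]baa__   read b → write _, move R, go to s2
s2 | ___[b]aa__   read b → write _, move R, go to s2
s2 | ____[a]a__   read a → write b, move R, go to s2
s2 | ____b[a]__   read a → write b, move R, go to s2
s2 | ____bb[_]_   read _ → write _, move L, go to s1
s1 | ____b[b]__   read b → write _, move R, go to s1
s1 | ____b_[_]_   read _ → write _, move R, go to s2
s2 | ____b__[_]   read _ → write _, move L, go to s1
s1 | ____b_[_]_   read _ → write _, move R, go to s2
s2 | ____b__[_]   read _ → write _, move L, go to s1
s1 | ____b_[_]_   read _ → write _, move R, go to s2
s2 | ____b__[_]   read _ → write _, move L, go to s1
s1 | ____b_[_]_   read _ → write _, move R, go to s2
s2 | ____b__[_]   read _ → write _, move L, go to s1
s1 | ____b_[_]_   read _ → write _, move R, go to s2
s2 | ____b__[_]   read _ → write _, move L, go to s1
s1 | ____b_[_]_
After 19 steps: state s1, head at 5, tape b.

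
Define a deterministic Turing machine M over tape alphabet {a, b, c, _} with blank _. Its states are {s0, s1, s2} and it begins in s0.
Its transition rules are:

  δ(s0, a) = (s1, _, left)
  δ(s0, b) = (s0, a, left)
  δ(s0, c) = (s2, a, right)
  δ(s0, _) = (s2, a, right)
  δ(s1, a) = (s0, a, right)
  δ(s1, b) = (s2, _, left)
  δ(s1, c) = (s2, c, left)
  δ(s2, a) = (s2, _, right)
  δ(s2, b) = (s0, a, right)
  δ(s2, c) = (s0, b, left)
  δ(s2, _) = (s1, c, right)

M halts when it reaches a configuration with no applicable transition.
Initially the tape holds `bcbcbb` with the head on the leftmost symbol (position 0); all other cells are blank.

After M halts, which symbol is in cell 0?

state=s0 head=0 tape=_[b]cbcbb___   (s0,b)→(s0,a,left)
state=s0 head=-1 tape=[_]acbcbb___   (s0,_)→(s2,a,right)
state=s2 head=0 tape=a[a]cbcbb___   (s2,a)→(s2,_,right)
state=s2 head=1 tape=a_[c]bcbb___   (s2,c)→(s0,b,left)
state=s0 head=0 tape=a[_]bbcbb___   (s0,_)→(s2,a,right)
state=s2 head=1 tape=aa[b]bcbb___   (s2,b)→(s0,a,right)
state=s0 head=2 tape=aaa[b]cbb___   (s0,b)→(s0,a,left)
state=s0 head=1 tape=aa[a]acbb___   (s0,a)→(s1,_,left)
state=s1 head=0 tape=a[a]_acbb___   (s1,a)→(s0,a,right)
state=s0 head=1 tape=aa[_]acbb___   (s0,_)→(s2,a,right)
state=s2 head=2 tape=aaa[a]cbb___   (s2,a)→(s2,_,right)
state=s2 head=3 tape=aaa_[c]bb___   (s2,c)→(s0,b,left)
state=s0 head=2 tape=aaa[_]bbb___   (s0,_)→(s2,a,right)
state=s2 head=3 tape=aaaa[b]bb___   (s2,b)→(s0,a,right)
state=s0 head=4 tape=aaaaa[b]b___   (s0,b)→(s0,a,left)
state=s0 head=3 tape=aaaa[a]ab___   (s0,a)→(s1,_,left)
state=s1 head=2 tape=aaa[a]_ab___   (s1,a)→(s0,a,right)
state=s0 head=3 tape=aaaa[_]ab___   (s0,_)→(s2,a,right)
state=s2 head=4 tape=aaaaa[a]b___   (s2,a)→(s2,_,right)
state=s2 head=5 tape=aaaaa_[b]___   (s2,b)→(s0,a,right)
state=s0 head=6 tape=aaaaa_a[_]__   (s0,_)→(s2,a,right)
state=s2 head=7 tape=aaaaa_aa[_]_   (s2,_)→(s1,c,right)
state=s1 head=8 tape=aaaaa_aac[_]
Cell 0 holds a when M halts.

a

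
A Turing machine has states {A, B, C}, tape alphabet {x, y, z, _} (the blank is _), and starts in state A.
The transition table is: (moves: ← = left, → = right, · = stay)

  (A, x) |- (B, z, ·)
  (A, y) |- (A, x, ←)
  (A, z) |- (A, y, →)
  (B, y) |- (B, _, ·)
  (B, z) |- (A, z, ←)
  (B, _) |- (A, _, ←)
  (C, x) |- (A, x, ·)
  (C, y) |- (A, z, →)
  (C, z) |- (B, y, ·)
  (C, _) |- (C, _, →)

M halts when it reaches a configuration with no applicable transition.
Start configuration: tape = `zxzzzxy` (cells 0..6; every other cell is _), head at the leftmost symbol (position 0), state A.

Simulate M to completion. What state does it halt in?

A | _[z]xzzzxy   read z → write y, move →, go to A
A | _y[x]zzzxy   read x → write z, move ·, go to B
B | _y[z]zzzxy   read z → write z, move ←, go to A
A | _[y]zzzzxy   read y → write x, move ←, go to A
A | [_]xzzzzxy
No transition is defined for (A, _); M halts in state A.

A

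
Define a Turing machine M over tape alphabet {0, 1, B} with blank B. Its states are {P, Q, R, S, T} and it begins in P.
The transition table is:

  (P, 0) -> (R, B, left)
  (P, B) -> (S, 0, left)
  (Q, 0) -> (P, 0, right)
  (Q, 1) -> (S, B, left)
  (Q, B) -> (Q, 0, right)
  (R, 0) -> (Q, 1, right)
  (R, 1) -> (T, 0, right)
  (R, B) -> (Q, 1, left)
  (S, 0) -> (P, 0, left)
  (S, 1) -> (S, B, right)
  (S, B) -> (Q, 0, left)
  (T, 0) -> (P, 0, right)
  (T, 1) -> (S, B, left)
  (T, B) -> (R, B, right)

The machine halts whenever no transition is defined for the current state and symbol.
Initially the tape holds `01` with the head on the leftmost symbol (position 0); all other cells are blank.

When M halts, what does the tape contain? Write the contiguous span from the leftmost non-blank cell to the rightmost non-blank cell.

00B1001

P | BBBBB[0]1   read 0 → write B, move left, go to R
R | BBBB[B]B1   read B → write 1, move left, go to Q
Q | BBB[B]1B1   read B → write 0, move right, go to Q
Q | BBB0[1]B1   read 1 → write B, move left, go to S
S | BBB[0]BB1   read 0 → write 0, move left, go to P
P | BB[B]0BB1   read B → write 0, move left, go to S
S | B[B]00BB1   read B → write 0, move left, go to Q
Q | [B]000BB1   read B → write 0, move right, go to Q
Q | 0[0]00BB1   read 0 → write 0, move right, go to P
P | 00[0]0BB1   read 0 → write B, move left, go to R
R | 0[0]B0BB1   read 0 → write 1, move right, go to Q
Q | 01[B]0BB1   read B → write 0, move right, go to Q
Q | 010[0]BB1   read 0 → write 0, move right, go to P
P | 0100[B]B1   read B → write 0, move left, go to S
S | 010[0]0B1   read 0 → write 0, move left, go to P
P | 01[0]00B1   read 0 → write B, move left, go to R
R | 0[1]B00B1   read 1 → write 0, move right, go to T
T | 00[B]00B1   read B → write B, move right, go to R
R | 00B[0]0B1   read 0 → write 1, move right, go to Q
Q | 00B1[0]B1   read 0 → write 0, move right, go to P
P | 00B10[B]1   read B → write 0, move left, go to S
S | 00B1[0]01   read 0 → write 0, move left, go to P
P | 00B[1]001
The non-blank tape span at halt is 00B1001.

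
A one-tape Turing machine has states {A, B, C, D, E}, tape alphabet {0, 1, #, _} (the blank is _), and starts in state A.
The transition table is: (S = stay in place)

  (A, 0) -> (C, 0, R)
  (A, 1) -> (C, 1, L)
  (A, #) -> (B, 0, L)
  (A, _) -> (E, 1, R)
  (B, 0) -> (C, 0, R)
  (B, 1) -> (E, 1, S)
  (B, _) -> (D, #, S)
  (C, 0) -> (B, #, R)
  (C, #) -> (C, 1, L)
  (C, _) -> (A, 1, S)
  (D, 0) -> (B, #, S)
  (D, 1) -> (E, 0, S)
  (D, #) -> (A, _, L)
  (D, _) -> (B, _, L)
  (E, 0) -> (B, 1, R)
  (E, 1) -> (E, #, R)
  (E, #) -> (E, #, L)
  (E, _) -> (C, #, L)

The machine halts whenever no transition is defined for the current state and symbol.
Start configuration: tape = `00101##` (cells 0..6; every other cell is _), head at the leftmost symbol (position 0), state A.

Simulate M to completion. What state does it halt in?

state=A head=0 tape=[0]0101##   (A,0)→(C,0,R)
state=C head=1 tape=0[0]101##   (C,0)→(B,#,R)
state=B head=2 tape=0#[1]01##   (B,1)→(E,1,S)
state=E head=2 tape=0#[1]01##   (E,1)→(E,#,R)
state=E head=3 tape=0##[0]1##   (E,0)→(B,1,R)
state=B head=4 tape=0##1[1]##   (B,1)→(E,1,S)
state=E head=4 tape=0##1[1]##   (E,1)→(E,#,R)
state=E head=5 tape=0##1#[#]#   (E,#)→(E,#,L)
state=E head=4 tape=0##1[#]##   (E,#)→(E,#,L)
state=E head=3 tape=0##[1]###   (E,1)→(E,#,R)
state=E head=4 tape=0###[#]##   (E,#)→(E,#,L)
state=E head=3 tape=0##[#]###   (E,#)→(E,#,L)
state=E head=2 tape=0#[#]####   (E,#)→(E,#,L)
state=E head=1 tape=0[#]#####   (E,#)→(E,#,L)
state=E head=0 tape=[0]######   (E,0)→(B,1,R)
state=B head=1 tape=1[#]#####
No transition is defined for (B, #); M halts in state B.

B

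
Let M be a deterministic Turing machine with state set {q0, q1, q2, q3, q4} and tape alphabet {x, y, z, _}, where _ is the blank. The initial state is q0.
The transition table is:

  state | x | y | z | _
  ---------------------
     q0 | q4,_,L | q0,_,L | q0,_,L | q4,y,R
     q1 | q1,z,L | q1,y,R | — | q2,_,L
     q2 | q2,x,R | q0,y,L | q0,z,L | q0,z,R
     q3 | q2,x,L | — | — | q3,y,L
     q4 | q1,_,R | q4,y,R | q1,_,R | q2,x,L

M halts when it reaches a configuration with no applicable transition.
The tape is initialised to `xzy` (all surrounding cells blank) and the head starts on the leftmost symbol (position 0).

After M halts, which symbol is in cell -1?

y

state=q0 head=0 tape=____[x]zy   (q0,x)→(q4,_,L)
state=q4 head=-1 tape=___[_]_zy   (q4,_)→(q2,x,L)
state=q2 head=-2 tape=__[_]x_zy   (q2,_)→(q0,z,R)
state=q0 head=-1 tape=__z[x]_zy   (q0,x)→(q4,_,L)
state=q4 head=-2 tape=__[z]__zy   (q4,z)→(q1,_,R)
state=q1 head=-1 tape=___[_]_zy   (q1,_)→(q2,_,L)
state=q2 head=-2 tape=__[_]__zy   (q2,_)→(q0,z,R)
state=q0 head=-1 tape=__z[_]_zy   (q0,_)→(q4,y,R)
state=q4 head=0 tape=__zy[_]zy   (q4,_)→(q2,x,L)
state=q2 head=-1 tape=__z[y]xzy   (q2,y)→(q0,y,L)
state=q0 head=-2 tape=__[z]yxzy   (q0,z)→(q0,_,L)
state=q0 head=-3 tape=_[_]_yxzy   (q0,_)→(q4,y,R)
state=q4 head=-2 tape=_y[_]yxzy   (q4,_)→(q2,x,L)
state=q2 head=-3 tape=_[y]xyxzy   (q2,y)→(q0,y,L)
state=q0 head=-4 tape=[_]yxyxzy   (q0,_)→(q4,y,R)
state=q4 head=-3 tape=y[y]xyxzy   (q4,y)→(q4,y,R)
state=q4 head=-2 tape=yy[x]yxzy   (q4,x)→(q1,_,R)
state=q1 head=-1 tape=yy_[y]xzy   (q1,y)→(q1,y,R)
state=q1 head=0 tape=yy_y[x]zy   (q1,x)→(q1,z,L)
state=q1 head=-1 tape=yy_[y]zzy   (q1,y)→(q1,y,R)
state=q1 head=0 tape=yy_y[z]zy
Cell -1 holds y when M halts.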